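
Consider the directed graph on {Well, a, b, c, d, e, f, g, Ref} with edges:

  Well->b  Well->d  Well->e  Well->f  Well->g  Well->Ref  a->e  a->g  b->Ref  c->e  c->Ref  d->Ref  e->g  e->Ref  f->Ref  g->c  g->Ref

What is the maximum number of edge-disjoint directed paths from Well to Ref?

6

Assign every edge capacity 1; by Menger, the answer equals the max flow.
Path Well→Ref (+1); total 1.
Path Well→b→Ref (+1); total 2.
Path Well→d→Ref (+1); total 3.
Path Well→e→Ref (+1); total 4.
Path Well→f→Ref (+1); total 5.
Path Well→g→Ref (+1); total 6.
No residual Well→Ref path; max flow = 6.
Certifying cut of size 6: {Well→Ref, Well→b, Well→d, Well→e, Well→f, Well→g}.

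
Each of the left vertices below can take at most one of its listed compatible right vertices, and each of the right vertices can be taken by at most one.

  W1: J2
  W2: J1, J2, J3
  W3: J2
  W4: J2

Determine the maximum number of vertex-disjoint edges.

Unit-capacity flow: source→left, listed edges, right→sink; max matching = max flow.
Augmenting path W1→J2 (+1); matched 1.
Augmenting path W2→J1 (+1); matched 2.
No augmenting path remains; maximum matching = 2.
König certificate: {W2, J2} is a vertex cover of size 2 (every listed pair touches it), so no matching can be larger.

2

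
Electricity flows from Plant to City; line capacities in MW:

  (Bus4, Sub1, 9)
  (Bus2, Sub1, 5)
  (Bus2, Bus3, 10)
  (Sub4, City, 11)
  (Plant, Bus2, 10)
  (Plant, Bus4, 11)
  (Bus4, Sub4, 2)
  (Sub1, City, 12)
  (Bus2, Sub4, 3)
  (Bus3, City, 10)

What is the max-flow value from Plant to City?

Augment Plant→Bus2→Sub4→City: bottleneck 3, flow now 3.
Augment Plant→Bus2→Bus3→City: bottleneck 7, flow now 10.
Augment Plant→Bus4→Sub4→City: bottleneck 2, flow now 12.
Augment Plant→Bus4→Sub1→City: bottleneck 9, flow now 21.
No augmenting path remains; maximum flow = 21.
In the residual graph, reachable from Plant: {Plant}.
Min-cut edges: Plant→Bus2 (10), Plant→Bus4 (11); capacity 10 + 11 = 21.
This cut is saturated, so no flow can exceed 21.

21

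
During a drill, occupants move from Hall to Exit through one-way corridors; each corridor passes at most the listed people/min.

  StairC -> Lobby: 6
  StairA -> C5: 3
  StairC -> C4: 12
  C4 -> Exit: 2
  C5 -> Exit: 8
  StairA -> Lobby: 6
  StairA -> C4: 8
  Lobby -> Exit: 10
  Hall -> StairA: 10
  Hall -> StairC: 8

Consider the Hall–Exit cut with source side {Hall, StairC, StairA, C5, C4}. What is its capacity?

22

Edges leaving {Hall, StairC, StairA, C5, C4}: StairC→Lobby (6), StairA→Lobby (6), C5→Exit (8), C4→Exit (2).
Cut capacity = 6 + 6 + 8 + 2 = 22.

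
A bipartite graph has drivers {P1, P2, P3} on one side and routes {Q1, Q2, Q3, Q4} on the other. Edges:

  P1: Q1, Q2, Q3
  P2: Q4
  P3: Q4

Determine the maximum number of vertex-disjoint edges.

Unit-capacity flow: source→left, listed edges, right→sink; max matching = max flow.
Augmenting path P1→Q1 (+1); matched 1.
Augmenting path P2→Q4 (+1); matched 2.
No augmenting path remains; maximum matching = 2.
König certificate: {P1, Q4} is a vertex cover of size 2 (every listed pair touches it), so no matching can be larger.

2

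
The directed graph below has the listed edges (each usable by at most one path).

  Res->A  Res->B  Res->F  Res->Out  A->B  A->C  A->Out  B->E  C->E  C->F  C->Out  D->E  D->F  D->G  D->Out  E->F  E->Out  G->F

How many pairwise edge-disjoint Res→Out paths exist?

Assign every edge capacity 1; by Menger, the answer equals the max flow.
Path Res→Out (+1); total 1.
Path Res→A→Out (+1); total 2.
Path Res→B→E→Out (+1); total 3.
No residual Res→Out path; max flow = 3.
Certifying cut of size 3: {Res→A, Res→B, Res→Out}.

3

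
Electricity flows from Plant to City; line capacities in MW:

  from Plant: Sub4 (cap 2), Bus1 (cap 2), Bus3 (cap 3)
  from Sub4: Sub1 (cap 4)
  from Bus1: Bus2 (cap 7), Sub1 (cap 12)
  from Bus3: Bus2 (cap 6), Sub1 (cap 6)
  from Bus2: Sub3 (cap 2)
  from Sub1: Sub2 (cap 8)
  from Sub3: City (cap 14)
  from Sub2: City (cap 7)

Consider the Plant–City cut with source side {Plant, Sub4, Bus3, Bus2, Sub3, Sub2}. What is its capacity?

Edges leaving {Plant, Sub4, Bus3, Bus2, Sub3, Sub2}: Plant→Bus1 (2), Sub4→Sub1 (4), Bus3→Sub1 (6), Sub3→City (14), Sub2→City (7).
Cut capacity = 2 + 4 + 6 + 14 + 7 = 33.

33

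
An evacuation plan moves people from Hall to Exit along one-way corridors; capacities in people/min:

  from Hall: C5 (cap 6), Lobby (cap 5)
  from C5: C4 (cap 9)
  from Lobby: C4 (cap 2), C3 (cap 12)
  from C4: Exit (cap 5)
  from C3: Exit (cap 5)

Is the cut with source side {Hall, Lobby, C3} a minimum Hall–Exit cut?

Given cut capacity: 6 + 2 + 5 = 13.
Augment Hall→C5→C4→Exit: bottleneck 5, flow now 5.
Augment Hall→Lobby→C3→Exit: bottleneck 5, flow now 10.
No augmenting path remains; maximum flow = 10.
In the residual graph, reachable from Hall: {Hall, C5, C4}.
Min-cut edges: Hall→Lobby (5), C4→Exit (5); capacity 5 + 5 = 10.
Cut capacity 13 exceeds the max flow 10, so it is not minimum.

No — its capacity is 13, but the minimum cut has capacity 10.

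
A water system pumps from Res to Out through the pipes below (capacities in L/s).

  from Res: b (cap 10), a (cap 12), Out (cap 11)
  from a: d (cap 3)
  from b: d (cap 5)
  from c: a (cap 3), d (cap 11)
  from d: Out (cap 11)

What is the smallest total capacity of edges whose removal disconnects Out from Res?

Augment Res→Out: bottleneck 11, flow now 11.
Augment Res→a→d→Out: bottleneck 3, flow now 14.
Augment Res→b→d→Out: bottleneck 5, flow now 19.
No augmenting path remains; maximum flow = 19.
By max-flow min-cut, the minimum cut capacity equals the max flow.
In the residual graph, reachable from Res: {Res, a, b}.
Min-cut edges: Res→Out (11), a→d (3), b→d (5); capacity 11 + 3 + 5 = 19.

19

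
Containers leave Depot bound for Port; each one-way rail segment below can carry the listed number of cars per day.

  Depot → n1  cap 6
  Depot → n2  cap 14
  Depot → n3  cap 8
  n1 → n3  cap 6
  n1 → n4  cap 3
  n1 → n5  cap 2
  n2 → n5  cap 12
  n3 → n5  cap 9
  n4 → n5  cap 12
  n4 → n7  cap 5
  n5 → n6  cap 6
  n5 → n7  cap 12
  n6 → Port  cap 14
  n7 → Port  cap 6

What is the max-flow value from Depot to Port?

Augment Depot→n1→n4→n7→Port: bottleneck 3, flow now 3.
Augment Depot→n1→n5→n6→Port: bottleneck 2, flow now 5.
Augment Depot→n2→n5→n6→Port: bottleneck 4, flow now 9.
Augment Depot→n2→n5→n7→Port: bottleneck 3, flow now 12.
No augmenting path remains; maximum flow = 12.
In the residual graph, reachable from Depot: {Depot, n1, n2, n3, n4, n5, n7}.
Min-cut edges: n5→n6 (6), n7→Port (6); capacity 6 + 6 = 12.
This cut is saturated, so no flow can exceed 12.

12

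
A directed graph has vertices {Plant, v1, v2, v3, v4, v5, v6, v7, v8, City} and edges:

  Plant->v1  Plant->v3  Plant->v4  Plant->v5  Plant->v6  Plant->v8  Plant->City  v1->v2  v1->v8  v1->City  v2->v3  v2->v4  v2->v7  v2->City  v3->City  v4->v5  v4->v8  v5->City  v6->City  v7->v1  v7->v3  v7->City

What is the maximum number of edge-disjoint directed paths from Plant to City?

5

Assign every edge capacity 1; by Menger, the answer equals the max flow.
Path Plant→City (+1); total 1.
Path Plant→v1→City (+1); total 2.
Path Plant→v3→City (+1); total 3.
Path Plant→v5→City (+1); total 4.
Path Plant→v6→City (+1); total 5.
No residual Plant→City path; max flow = 5.
Certifying cut of size 5: {Plant→City, Plant→v1, Plant→v3, Plant→v6, v5→City}.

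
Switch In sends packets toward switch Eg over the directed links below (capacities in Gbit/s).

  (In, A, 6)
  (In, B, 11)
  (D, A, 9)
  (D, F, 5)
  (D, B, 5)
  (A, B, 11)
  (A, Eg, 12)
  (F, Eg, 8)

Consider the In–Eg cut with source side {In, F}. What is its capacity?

25

Edges leaving {In, F}: In→A (6), In→B (11), F→Eg (8).
Cut capacity = 6 + 11 + 8 = 25.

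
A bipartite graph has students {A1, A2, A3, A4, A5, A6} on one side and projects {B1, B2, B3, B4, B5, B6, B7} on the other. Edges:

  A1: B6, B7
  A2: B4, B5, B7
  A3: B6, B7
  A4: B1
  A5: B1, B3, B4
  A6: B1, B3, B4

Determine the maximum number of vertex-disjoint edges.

6

Unit-capacity flow: source→left, listed edges, right→sink; max matching = max flow.
Augmenting path A1→B6 (+1); matched 1.
Augmenting path A2→B4 (+1); matched 2.
Augmenting path A3→B7 (+1); matched 3.
Augmenting path A4→B1 (+1); matched 4.
Augmenting path A5→B3 (+1); matched 5.
Augmenting path A6→B4→A2→B5 (+1); matched 6.
No augmenting path remains; maximum matching = 6.
König certificate: {A1, A2, A3, A4, A5, A6} is a vertex cover of size 6 (every listed pair touches it), so no matching can be larger.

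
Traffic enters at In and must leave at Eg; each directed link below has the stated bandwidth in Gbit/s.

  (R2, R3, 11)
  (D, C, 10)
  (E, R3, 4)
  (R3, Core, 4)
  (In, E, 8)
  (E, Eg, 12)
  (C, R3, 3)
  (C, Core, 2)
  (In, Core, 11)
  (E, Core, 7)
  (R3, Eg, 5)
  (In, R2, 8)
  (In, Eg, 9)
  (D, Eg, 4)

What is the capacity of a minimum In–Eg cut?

22

Augment In→Eg: bottleneck 9, flow now 9.
Augment In→E→Eg: bottleneck 8, flow now 17.
Augment In→R2→R3→Eg: bottleneck 5, flow now 22.
No augmenting path remains; maximum flow = 22.
By max-flow min-cut, the minimum cut capacity equals the max flow.
In the residual graph, reachable from In: {In, R2, R3, Core}.
Min-cut edges: In→E (8), In→Eg (9), R3→Eg (5); capacity 8 + 9 + 5 = 22.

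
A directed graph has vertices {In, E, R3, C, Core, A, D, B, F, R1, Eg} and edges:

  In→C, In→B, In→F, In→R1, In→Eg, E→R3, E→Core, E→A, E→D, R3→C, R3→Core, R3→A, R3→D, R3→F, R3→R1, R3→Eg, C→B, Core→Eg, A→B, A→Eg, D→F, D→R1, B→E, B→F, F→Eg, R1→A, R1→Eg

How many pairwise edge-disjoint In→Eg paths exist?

4

Assign every edge capacity 1; by Menger, the answer equals the max flow.
Path In→Eg (+1); total 1.
Path In→F→Eg (+1); total 2.
Path In→R1→Eg (+1); total 3.
Path In→B→E→R3→Eg (+1); total 4.
No residual In→Eg path; max flow = 4.
Certifying cut of size 4: {B→E, F→Eg, In→Eg, In→R1}.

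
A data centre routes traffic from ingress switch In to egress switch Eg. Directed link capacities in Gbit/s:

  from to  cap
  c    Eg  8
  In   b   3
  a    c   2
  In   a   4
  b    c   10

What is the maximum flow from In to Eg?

5

Augment In→a→c→Eg: bottleneck 2, flow now 2.
Augment In→b→c→Eg: bottleneck 3, flow now 5.
No augmenting path remains; maximum flow = 5.
In the residual graph, reachable from In: {In, a}.
Min-cut edges: In→b (3), a→c (2); capacity 3 + 2 = 5.
This cut is saturated, so no flow can exceed 5.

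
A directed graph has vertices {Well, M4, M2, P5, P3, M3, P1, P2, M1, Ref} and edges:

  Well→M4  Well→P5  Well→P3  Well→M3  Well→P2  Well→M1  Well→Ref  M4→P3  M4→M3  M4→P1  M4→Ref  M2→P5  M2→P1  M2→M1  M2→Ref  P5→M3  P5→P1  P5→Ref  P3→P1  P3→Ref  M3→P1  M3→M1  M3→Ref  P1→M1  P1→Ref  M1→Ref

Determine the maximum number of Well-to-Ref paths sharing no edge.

Assign every edge capacity 1; by Menger, the answer equals the max flow.
Path Well→Ref (+1); total 1.
Path Well→M4→Ref (+1); total 2.
Path Well→P5→Ref (+1); total 3.
Path Well→P3→Ref (+1); total 4.
Path Well→M3→Ref (+1); total 5.
Path Well→M1→Ref (+1); total 6.
No residual Well→Ref path; max flow = 6.
Certifying cut of size 6: {Well→M1, Well→M3, Well→M4, Well→P3, Well→P5, Well→Ref}.

6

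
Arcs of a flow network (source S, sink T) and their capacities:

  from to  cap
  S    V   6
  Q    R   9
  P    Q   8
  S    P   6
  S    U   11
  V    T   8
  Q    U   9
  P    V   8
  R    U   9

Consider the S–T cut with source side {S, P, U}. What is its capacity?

22

Edges leaving {S, P, U}: S→V (6), P→Q (8), P→V (8).
Cut capacity = 6 + 8 + 8 = 22.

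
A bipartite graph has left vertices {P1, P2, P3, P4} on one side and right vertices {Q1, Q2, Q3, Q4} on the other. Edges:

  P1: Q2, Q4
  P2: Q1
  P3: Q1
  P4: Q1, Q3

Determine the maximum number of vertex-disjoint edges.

Unit-capacity flow: source→left, listed edges, right→sink; max matching = max flow.
Augmenting path P1→Q2 (+1); matched 1.
Augmenting path P2→Q1 (+1); matched 2.
Augmenting path P4→Q3 (+1); matched 3.
No augmenting path remains; maximum matching = 3.
König certificate: {P1, P4, Q1} is a vertex cover of size 3 (every listed pair touches it), so no matching can be larger.

3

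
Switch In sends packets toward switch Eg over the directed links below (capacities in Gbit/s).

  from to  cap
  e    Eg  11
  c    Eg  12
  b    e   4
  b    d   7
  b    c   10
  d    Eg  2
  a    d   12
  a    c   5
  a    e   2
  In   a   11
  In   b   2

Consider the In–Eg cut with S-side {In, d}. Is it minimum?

Given cut capacity: 11 + 2 + 2 = 15.
Augment In→a→c→Eg: bottleneck 5, flow now 5.
Augment In→a→d→Eg: bottleneck 2, flow now 7.
Augment In→a→e→Eg: bottleneck 2, flow now 9.
Augment In→b→c→Eg: bottleneck 2, flow now 11.
No augmenting path remains; maximum flow = 11.
In the residual graph, reachable from In: {In, a, d}.
Min-cut edges: In→b (2), a→c (5), a→e (2), d→Eg (2); capacity 2 + 5 + 2 + 2 = 11.
Cut capacity 15 exceeds the max flow 11, so it is not minimum.

No — its capacity is 15, but the minimum cut has capacity 11.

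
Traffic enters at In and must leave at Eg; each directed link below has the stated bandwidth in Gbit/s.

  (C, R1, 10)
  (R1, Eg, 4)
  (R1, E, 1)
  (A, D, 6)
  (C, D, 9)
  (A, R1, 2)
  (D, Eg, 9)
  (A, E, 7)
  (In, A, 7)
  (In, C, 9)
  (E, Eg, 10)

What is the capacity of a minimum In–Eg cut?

Augment In→A→R1→Eg: bottleneck 2, flow now 2.
Augment In→A→D→Eg: bottleneck 5, flow now 7.
Augment In→C→R1→Eg: bottleneck 2, flow now 9.
Augment In→C→D→Eg: bottleneck 4, flow now 13.
Augment In→C→R1→E→Eg: bottleneck 1, flow now 14.
Augment In→C→R1→A→E→Eg: bottleneck 2, flow now 16. (uses reverse residual edge)
No augmenting path remains; maximum flow = 16.
By max-flow min-cut, the minimum cut capacity equals the max flow.
In the residual graph, reachable from In: {In}.
Min-cut edges: In→A (7), In→C (9); capacity 7 + 9 = 16.

16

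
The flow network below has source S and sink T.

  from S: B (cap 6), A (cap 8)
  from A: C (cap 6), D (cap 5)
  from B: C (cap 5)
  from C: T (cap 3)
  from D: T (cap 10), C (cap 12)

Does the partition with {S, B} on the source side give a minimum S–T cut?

Given cut capacity: 8 + 5 = 13.
Augment S→A→C→T: bottleneck 3, flow now 3.
Augment S→A→D→T: bottleneck 5, flow now 8.
No augmenting path remains; maximum flow = 8.
In the residual graph, reachable from S: {S, A, B, C}.
Min-cut edges: A→D (5), C→T (3); capacity 5 + 3 = 8.
Cut capacity 13 exceeds the max flow 8, so it is not minimum.

No — its capacity is 13, but the minimum cut has capacity 8.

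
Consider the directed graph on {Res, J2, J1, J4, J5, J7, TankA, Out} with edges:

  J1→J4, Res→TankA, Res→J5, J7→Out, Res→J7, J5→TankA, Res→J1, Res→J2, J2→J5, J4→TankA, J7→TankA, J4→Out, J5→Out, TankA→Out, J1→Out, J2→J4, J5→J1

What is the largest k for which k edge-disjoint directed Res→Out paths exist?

5

Assign every edge capacity 1; by Menger, the answer equals the max flow.
Path Res→J1→Out (+1); total 1.
Path Res→J5→Out (+1); total 2.
Path Res→J7→Out (+1); total 3.
Path Res→TankA→Out (+1); total 4.
Path Res→J2→J4→Out (+1); total 5.
No residual Res→Out path; max flow = 5.
Certifying cut of size 5: {Res→J1, Res→J2, Res→J5, Res→J7, Res→TankA}.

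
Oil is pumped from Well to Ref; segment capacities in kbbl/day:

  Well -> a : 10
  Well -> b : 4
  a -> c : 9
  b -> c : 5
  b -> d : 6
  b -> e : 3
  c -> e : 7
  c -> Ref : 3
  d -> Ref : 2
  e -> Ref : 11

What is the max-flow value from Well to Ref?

13

Augment Well→a→c→Ref: bottleneck 3, flow now 3.
Augment Well→b→d→Ref: bottleneck 2, flow now 5.
Augment Well→b→e→Ref: bottleneck 2, flow now 7.
Augment Well→a→c→e→Ref: bottleneck 6, flow now 13.
No augmenting path remains; maximum flow = 13.
In the residual graph, reachable from Well: {Well, a}.
Min-cut edges: Well→b (4), a→c (9); capacity 4 + 9 = 13.
This cut is saturated, so no flow can exceed 13.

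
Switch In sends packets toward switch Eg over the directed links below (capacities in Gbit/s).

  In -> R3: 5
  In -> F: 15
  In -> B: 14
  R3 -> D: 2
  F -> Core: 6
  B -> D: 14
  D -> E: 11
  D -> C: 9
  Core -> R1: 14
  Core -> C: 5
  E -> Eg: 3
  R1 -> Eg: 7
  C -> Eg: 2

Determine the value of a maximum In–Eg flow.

11

Augment In→R3→D→E→Eg: bottleneck 2, flow now 2.
Augment In→F→Core→R1→Eg: bottleneck 6, flow now 8.
Augment In→B→D→E→Eg: bottleneck 1, flow now 9.
Augment In→B→D→C→Eg: bottleneck 2, flow now 11.
No augmenting path remains; maximum flow = 11.
In the residual graph, reachable from In: {In, R3, F, B, D, E, C}.
Min-cut edges: F→Core (6), E→Eg (3), C→Eg (2); capacity 6 + 3 + 2 = 11.
This cut is saturated, so no flow can exceed 11.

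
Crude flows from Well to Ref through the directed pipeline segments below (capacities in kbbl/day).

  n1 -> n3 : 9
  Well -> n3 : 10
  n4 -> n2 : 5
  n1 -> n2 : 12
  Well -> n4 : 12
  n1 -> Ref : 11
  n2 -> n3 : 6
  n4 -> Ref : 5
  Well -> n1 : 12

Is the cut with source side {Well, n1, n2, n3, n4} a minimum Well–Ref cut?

Yes — it is a minimum cut (capacity 16).

Given cut capacity: 11 + 5 = 16.
Augment Well→n1→Ref: bottleneck 11, flow now 11.
Augment Well→n4→Ref: bottleneck 5, flow now 16.
No augmenting path remains; maximum flow = 16.
Cut capacity 16 equals the max flow, so it is a minimum cut.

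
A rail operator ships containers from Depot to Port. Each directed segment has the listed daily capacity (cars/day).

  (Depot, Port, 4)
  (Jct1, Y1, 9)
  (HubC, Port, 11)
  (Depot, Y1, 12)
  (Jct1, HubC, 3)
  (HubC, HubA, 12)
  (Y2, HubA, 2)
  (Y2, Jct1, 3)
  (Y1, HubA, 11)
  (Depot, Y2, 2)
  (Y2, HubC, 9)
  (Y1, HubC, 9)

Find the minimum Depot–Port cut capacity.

15

Augment Depot→Port: bottleneck 4, flow now 4.
Augment Depot→Y2→HubC→Port: bottleneck 2, flow now 6.
Augment Depot→Y1→HubC→Port: bottleneck 9, flow now 15.
No augmenting path remains; maximum flow = 15.
By max-flow min-cut, the minimum cut capacity equals the max flow.
In the residual graph, reachable from Depot: {Depot, Y1, HubA}.
Min-cut edges: Depot→Y2 (2), Depot→Port (4), Y1→HubC (9); capacity 2 + 4 + 9 = 15.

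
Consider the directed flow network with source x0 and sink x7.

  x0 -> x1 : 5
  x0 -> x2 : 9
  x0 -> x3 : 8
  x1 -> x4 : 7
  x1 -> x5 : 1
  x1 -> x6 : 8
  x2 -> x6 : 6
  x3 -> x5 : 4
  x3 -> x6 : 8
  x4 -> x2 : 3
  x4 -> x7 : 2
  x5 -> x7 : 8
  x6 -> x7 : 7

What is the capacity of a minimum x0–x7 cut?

14

Augment x0→x1→x4→x7: bottleneck 2, flow now 2.
Augment x0→x1→x5→x7: bottleneck 1, flow now 3.
Augment x0→x1→x6→x7: bottleneck 2, flow now 5.
Augment x0→x2→x6→x7: bottleneck 5, flow now 10.
Augment x0→x3→x5→x7: bottleneck 4, flow now 14.
No augmenting path remains; maximum flow = 14.
By max-flow min-cut, the minimum cut capacity equals the max flow.
In the residual graph, reachable from x0: {x0, x1, x2, x3, x4, x6}.
Min-cut edges: x1→x5 (1), x3→x5 (4), x4→x7 (2), x6→x7 (7); capacity 1 + 4 + 2 + 7 = 14.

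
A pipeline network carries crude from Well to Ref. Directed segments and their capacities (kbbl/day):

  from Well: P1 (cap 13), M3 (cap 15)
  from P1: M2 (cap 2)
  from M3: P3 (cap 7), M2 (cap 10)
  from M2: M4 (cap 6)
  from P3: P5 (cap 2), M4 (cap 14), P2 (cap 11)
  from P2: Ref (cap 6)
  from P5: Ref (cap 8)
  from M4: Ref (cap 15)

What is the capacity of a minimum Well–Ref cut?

13

Augment Well→P1→M2→M4→Ref: bottleneck 2, flow now 2.
Augment Well→M3→M2→M4→Ref: bottleneck 4, flow now 6.
Augment Well→M3→P3→P2→Ref: bottleneck 6, flow now 12.
Augment Well→M3→P3→P5→Ref: bottleneck 1, flow now 13.
No augmenting path remains; maximum flow = 13.
By max-flow min-cut, the minimum cut capacity equals the max flow.
In the residual graph, reachable from Well: {Well, P1, M3, M2}.
Min-cut edges: M3→P3 (7), M2→M4 (6); capacity 7 + 6 = 13.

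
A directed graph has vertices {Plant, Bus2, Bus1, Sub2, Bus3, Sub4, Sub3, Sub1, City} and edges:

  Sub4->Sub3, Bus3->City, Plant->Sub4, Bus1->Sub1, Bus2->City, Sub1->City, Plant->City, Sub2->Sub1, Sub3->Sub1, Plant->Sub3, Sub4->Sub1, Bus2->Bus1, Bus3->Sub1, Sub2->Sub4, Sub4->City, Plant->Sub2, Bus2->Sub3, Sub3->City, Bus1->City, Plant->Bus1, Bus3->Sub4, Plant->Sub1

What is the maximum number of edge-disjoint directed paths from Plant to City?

Assign every edge capacity 1; by Menger, the answer equals the max flow.
Path Plant→City (+1); total 1.
Path Plant→Bus1→City (+1); total 2.
Path Plant→Sub4→City (+1); total 3.
Path Plant→Sub3→City (+1); total 4.
Path Plant→Sub1→City (+1); total 5.
No residual Plant→City path; max flow = 5.
Certifying cut of size 5: {Plant→Bus1, Plant→City, Sub1→City, Sub3→City, Sub4→City}.

5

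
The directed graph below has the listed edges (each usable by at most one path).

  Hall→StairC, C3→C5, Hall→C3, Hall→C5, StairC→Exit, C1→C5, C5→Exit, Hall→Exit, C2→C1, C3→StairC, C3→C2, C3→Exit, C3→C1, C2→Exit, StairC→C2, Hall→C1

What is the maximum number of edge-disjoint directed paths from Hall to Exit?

4

Assign every edge capacity 1; by Menger, the answer equals the max flow.
Path Hall→Exit (+1); total 1.
Path Hall→C3→Exit (+1); total 2.
Path Hall→StairC→Exit (+1); total 3.
Path Hall→C5→Exit (+1); total 4.
No residual Hall→Exit path; max flow = 4.
Certifying cut of size 4: {C5→Exit, Hall→C3, Hall→Exit, Hall→StairC}.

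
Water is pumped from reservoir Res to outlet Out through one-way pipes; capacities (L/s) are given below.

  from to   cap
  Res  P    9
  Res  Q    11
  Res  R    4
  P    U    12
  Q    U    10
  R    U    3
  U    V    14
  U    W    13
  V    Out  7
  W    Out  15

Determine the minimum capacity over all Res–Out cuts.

Augment Res→P→U→V→Out: bottleneck 7, flow now 7.
Augment Res→P→U→W→Out: bottleneck 2, flow now 9.
Augment Res→Q→U→W→Out: bottleneck 10, flow now 19.
Augment Res→R→U→W→Out: bottleneck 1, flow now 20.
No augmenting path remains; maximum flow = 20.
By max-flow min-cut, the minimum cut capacity equals the max flow.
In the residual graph, reachable from Res: {Res, P, Q, R, U, V}.
Min-cut edges: U→W (13), V→Out (7); capacity 13 + 7 = 20.

20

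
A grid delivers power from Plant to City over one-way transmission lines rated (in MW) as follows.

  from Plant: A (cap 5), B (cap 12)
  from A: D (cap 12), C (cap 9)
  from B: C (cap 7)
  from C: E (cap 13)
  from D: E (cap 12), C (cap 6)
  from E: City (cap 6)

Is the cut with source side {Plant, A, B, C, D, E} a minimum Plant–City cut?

Given cut capacity: 6 = 6.
Augment Plant→A→C→E→City: bottleneck 5, flow now 5.
Augment Plant→B→C→E→City: bottleneck 1, flow now 6.
No augmenting path remains; maximum flow = 6.
Cut capacity 6 equals the max flow, so it is a minimum cut.

Yes — it is a minimum cut (capacity 6).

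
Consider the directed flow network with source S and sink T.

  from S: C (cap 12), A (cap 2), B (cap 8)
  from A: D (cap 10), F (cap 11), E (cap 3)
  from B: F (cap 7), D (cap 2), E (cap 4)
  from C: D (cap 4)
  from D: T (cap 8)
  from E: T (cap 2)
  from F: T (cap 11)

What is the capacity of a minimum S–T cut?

14

Augment S→A→D→T: bottleneck 2, flow now 2.
Augment S→B→D→T: bottleneck 2, flow now 4.
Augment S→B→E→T: bottleneck 2, flow now 6.
Augment S→B→F→T: bottleneck 4, flow now 10.
Augment S→C→D→T: bottleneck 4, flow now 14.
No augmenting path remains; maximum flow = 14.
By max-flow min-cut, the minimum cut capacity equals the max flow.
In the residual graph, reachable from S: {S, C}.
Min-cut edges: S→A (2), S→B (8), C→D (4); capacity 2 + 8 + 4 = 14.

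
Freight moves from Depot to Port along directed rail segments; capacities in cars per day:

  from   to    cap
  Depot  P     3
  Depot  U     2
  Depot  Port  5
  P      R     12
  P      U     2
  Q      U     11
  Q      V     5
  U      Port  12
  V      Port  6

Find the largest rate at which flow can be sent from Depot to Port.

9

Augment Depot→Port: bottleneck 5, flow now 5.
Augment Depot→U→Port: bottleneck 2, flow now 7.
Augment Depot→P→U→Port: bottleneck 2, flow now 9.
No augmenting path remains; maximum flow = 9.
In the residual graph, reachable from Depot: {Depot, P, R}.
Min-cut edges: Depot→U (2), Depot→Port (5), P→U (2); capacity 2 + 5 + 2 = 9.
This cut is saturated, so no flow can exceed 9.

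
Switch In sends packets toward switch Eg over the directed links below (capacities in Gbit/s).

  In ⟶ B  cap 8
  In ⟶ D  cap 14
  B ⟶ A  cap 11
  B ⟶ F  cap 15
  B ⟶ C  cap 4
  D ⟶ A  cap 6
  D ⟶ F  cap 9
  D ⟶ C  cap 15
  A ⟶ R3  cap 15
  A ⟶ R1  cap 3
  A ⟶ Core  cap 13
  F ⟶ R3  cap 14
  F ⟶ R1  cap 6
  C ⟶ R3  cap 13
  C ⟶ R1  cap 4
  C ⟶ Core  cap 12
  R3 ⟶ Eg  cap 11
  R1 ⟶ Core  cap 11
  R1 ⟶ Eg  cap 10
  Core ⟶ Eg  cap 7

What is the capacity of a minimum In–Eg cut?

Augment In→B→A→R3→Eg: bottleneck 8, flow now 8.
Augment In→D→A→R3→Eg: bottleneck 3, flow now 11.
Augment In→D→A→R1→Eg: bottleneck 3, flow now 14.
Augment In→D→F→R1→Eg: bottleneck 6, flow now 20.
Augment In→D→C→R1→Eg: bottleneck 1, flow now 21.
Augment In→D→C→Core→Eg: bottleneck 1, flow now 22.
No augmenting path remains; maximum flow = 22.
By max-flow min-cut, the minimum cut capacity equals the max flow.
In the residual graph, reachable from In: {In}.
Min-cut edges: In→B (8), In→D (14); capacity 8 + 14 = 22.

22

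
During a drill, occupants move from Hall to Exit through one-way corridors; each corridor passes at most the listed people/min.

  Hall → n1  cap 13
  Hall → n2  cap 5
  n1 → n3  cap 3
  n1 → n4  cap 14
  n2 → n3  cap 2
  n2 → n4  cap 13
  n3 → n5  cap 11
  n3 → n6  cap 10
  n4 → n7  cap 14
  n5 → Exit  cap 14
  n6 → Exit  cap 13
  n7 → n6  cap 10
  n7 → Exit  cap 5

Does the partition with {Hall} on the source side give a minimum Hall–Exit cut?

Given cut capacity: 13 + 5 = 18.
Augment Hall→n1→n3→n5→Exit: bottleneck 3, flow now 3.
Augment Hall→n1→n4→n7→Exit: bottleneck 5, flow now 8.
Augment Hall→n2→n3→n5→Exit: bottleneck 2, flow now 10.
Augment Hall→n1→n4→n7→n6→Exit: bottleneck 5, flow now 15.
Augment Hall→n2→n4→n7→n6→Exit: bottleneck 3, flow now 18.
No augmenting path remains; maximum flow = 18.
Cut capacity 18 equals the max flow, so it is a minimum cut.

Yes — it is a minimum cut (capacity 18).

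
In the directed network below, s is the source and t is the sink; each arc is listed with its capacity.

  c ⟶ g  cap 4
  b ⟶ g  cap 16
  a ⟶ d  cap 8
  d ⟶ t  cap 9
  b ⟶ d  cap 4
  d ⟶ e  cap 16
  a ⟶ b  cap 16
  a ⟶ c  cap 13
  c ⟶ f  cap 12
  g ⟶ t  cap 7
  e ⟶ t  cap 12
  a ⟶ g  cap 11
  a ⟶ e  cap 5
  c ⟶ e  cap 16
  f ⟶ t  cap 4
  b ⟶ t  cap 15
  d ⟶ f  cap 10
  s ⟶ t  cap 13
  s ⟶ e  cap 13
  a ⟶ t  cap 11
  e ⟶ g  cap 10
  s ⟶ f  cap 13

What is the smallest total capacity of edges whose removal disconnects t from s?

30

Augment s→t: bottleneck 13, flow now 13.
Augment s→e→t: bottleneck 12, flow now 25.
Augment s→f→t: bottleneck 4, flow now 29.
Augment s→e→g→t: bottleneck 1, flow now 30.
No augmenting path remains; maximum flow = 30.
By max-flow min-cut, the minimum cut capacity equals the max flow.
In the residual graph, reachable from s: {s, f}.
Min-cut edges: s→e (13), s→t (13), f→t (4); capacity 13 + 13 + 4 = 30.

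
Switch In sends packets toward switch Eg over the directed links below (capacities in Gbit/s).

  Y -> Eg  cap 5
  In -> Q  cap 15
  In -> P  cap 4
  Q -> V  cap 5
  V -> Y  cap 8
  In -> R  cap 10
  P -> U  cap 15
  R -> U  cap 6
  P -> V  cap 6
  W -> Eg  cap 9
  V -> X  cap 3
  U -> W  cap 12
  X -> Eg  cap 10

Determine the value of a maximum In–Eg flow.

Augment In→P→U→W→Eg: bottleneck 4, flow now 4.
Augment In→Q→V→X→Eg: bottleneck 3, flow now 7.
Augment In→Q→V→Y→Eg: bottleneck 2, flow now 9.
Augment In→R→U→W→Eg: bottleneck 5, flow now 14.
Augment In→R→U→P→V→Y→Eg: bottleneck 1, flow now 15. (uses reverse residual edge)
No augmenting path remains; maximum flow = 15.
In the residual graph, reachable from In: {In, Q, R}.
Min-cut edges: In→P (4), Q→V (5), R→U (6); capacity 4 + 5 + 6 = 15.
This cut is saturated, so no flow can exceed 15.

15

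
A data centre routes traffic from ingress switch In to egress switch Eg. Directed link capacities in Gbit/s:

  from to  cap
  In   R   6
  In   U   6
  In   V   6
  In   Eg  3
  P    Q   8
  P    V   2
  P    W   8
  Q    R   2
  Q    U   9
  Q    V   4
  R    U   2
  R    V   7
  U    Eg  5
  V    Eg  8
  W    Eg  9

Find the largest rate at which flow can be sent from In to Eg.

16

Augment In→Eg: bottleneck 3, flow now 3.
Augment In→U→Eg: bottleneck 5, flow now 8.
Augment In→V→Eg: bottleneck 6, flow now 14.
Augment In→R→V→Eg: bottleneck 2, flow now 16.
No augmenting path remains; maximum flow = 16.
In the residual graph, reachable from In: {In, R, U, V}.
Min-cut edges: In→Eg (3), U→Eg (5), V→Eg (8); capacity 3 + 5 + 8 = 16.
This cut is saturated, so no flow can exceed 16.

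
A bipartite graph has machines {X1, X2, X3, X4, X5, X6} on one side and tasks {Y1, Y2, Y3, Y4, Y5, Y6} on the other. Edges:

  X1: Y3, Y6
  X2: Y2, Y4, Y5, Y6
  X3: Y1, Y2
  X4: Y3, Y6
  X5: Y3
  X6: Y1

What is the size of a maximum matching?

5

Unit-capacity flow: source→left, listed edges, right→sink; max matching = max flow.
Augmenting path X1→Y3 (+1); matched 1.
Augmenting path X2→Y2 (+1); matched 2.
Augmenting path X3→Y1 (+1); matched 3.
Augmenting path X4→Y6 (+1); matched 4.
Augmenting path X6→Y1→X3→Y2→X2→Y4 (+1); matched 5.
No augmenting path remains; maximum matching = 5.
König certificate: {X2, X3, X6, Y3, Y6} is a vertex cover of size 5 (every listed pair touches it), so no matching can be larger.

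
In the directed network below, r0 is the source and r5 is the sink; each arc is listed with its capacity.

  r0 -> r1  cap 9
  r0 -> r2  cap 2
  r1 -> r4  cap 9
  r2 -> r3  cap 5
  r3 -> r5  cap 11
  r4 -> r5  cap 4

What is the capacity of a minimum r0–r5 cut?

6

Augment r0→r1→r4→r5: bottleneck 4, flow now 4.
Augment r0→r2→r3→r5: bottleneck 2, flow now 6.
No augmenting path remains; maximum flow = 6.
By max-flow min-cut, the minimum cut capacity equals the max flow.
In the residual graph, reachable from r0: {r0, r1, r4}.
Min-cut edges: r0→r2 (2), r4→r5 (4); capacity 2 + 4 = 6.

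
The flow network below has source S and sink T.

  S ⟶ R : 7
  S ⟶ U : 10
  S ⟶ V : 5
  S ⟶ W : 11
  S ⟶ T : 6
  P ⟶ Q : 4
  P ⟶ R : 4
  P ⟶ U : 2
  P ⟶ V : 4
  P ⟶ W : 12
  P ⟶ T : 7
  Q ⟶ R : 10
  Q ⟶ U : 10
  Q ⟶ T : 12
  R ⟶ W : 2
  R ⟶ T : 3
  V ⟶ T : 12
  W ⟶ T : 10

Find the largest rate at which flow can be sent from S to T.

24

Augment S→T: bottleneck 6, flow now 6.
Augment S→R→T: bottleneck 3, flow now 9.
Augment S→V→T: bottleneck 5, flow now 14.
Augment S→W→T: bottleneck 10, flow now 24.
No augmenting path remains; maximum flow = 24.
In the residual graph, reachable from S: {S, R, U, W}.
Min-cut edges: S→V (5), S→T (6), R→T (3), W→T (10); capacity 5 + 6 + 3 + 10 = 24.
This cut is saturated, so no flow can exceed 24.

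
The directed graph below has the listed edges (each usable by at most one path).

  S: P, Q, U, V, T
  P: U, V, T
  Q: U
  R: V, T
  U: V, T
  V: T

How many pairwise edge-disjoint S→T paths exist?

Assign every edge capacity 1; by Menger, the answer equals the max flow.
Path S→T (+1); total 1.
Path S→P→T (+1); total 2.
Path S→U→T (+1); total 3.
Path S→V→T (+1); total 4.
No residual S→T path; max flow = 4.
Certifying cut of size 4: {S→P, S→T, U→T, V→T}.

4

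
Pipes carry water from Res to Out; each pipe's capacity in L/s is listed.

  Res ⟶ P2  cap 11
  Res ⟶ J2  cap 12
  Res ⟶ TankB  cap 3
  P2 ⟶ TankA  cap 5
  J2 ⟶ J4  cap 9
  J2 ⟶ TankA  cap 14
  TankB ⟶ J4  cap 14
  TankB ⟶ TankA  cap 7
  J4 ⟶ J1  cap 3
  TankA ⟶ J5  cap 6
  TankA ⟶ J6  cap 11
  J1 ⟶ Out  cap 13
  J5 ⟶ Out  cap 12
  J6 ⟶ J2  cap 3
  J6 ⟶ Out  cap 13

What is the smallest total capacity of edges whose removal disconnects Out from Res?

20

Augment Res→P2→TankA→J5→Out: bottleneck 5, flow now 5.
Augment Res→J2→J4→J1→Out: bottleneck 3, flow now 8.
Augment Res→J2→TankA→J5→Out: bottleneck 1, flow now 9.
Augment Res→J2→TankA→J6→Out: bottleneck 8, flow now 17.
Augment Res→TankB→TankA→J6→Out: bottleneck 3, flow now 20.
No augmenting path remains; maximum flow = 20.
By max-flow min-cut, the minimum cut capacity equals the max flow.
In the residual graph, reachable from Res: {Res, P2}.
Min-cut edges: Res→J2 (12), Res→TankB (3), P2→TankA (5); capacity 12 + 3 + 5 = 20.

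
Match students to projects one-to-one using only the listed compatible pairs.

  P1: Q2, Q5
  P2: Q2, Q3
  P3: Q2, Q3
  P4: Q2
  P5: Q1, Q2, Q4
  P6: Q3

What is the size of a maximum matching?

Unit-capacity flow: source→left, listed edges, right→sink; max matching = max flow.
Augmenting path P1→Q2 (+1); matched 1.
Augmenting path P2→Q3 (+1); matched 2.
Augmenting path P5→Q1 (+1); matched 3.
Augmenting path P3→Q2→P1→Q5 (+1); matched 4.
No augmenting path remains; maximum matching = 4.
König certificate: {P1, P5, Q2, Q3} is a vertex cover of size 4 (every listed pair touches it), so no matching can be larger.

4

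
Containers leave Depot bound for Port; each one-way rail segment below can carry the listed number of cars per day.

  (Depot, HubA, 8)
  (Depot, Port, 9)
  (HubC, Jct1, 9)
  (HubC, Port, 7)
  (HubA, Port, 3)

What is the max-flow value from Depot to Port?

Augment Depot→Port: bottleneck 9, flow now 9.
Augment Depot→HubA→Port: bottleneck 3, flow now 12.
No augmenting path remains; maximum flow = 12.
In the residual graph, reachable from Depot: {Depot, HubA}.
Min-cut edges: Depot→Port (9), HubA→Port (3); capacity 9 + 3 = 12.
This cut is saturated, so no flow can exceed 12.

12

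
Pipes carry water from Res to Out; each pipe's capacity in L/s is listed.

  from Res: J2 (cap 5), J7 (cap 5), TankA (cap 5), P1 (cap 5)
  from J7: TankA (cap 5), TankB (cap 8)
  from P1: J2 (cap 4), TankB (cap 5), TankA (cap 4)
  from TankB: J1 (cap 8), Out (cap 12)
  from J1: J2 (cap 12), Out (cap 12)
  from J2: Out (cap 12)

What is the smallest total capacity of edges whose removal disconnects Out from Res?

15

Augment Res→J2→Out: bottleneck 5, flow now 5.
Augment Res→J7→TankB→Out: bottleneck 5, flow now 10.
Augment Res→P1→TankB→Out: bottleneck 5, flow now 15.
No augmenting path remains; maximum flow = 15.
By max-flow min-cut, the minimum cut capacity equals the max flow.
In the residual graph, reachable from Res: {Res, TankA}.
Min-cut edges: Res→J7 (5), Res→P1 (5), Res→J2 (5); capacity 5 + 5 + 5 = 15.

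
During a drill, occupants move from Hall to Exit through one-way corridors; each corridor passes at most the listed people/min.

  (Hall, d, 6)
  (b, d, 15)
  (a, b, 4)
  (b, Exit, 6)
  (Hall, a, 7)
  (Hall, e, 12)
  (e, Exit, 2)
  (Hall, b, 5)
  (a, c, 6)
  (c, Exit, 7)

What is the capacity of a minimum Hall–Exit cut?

14

Augment Hall→b→Exit: bottleneck 5, flow now 5.
Augment Hall→e→Exit: bottleneck 2, flow now 7.
Augment Hall→a→b→Exit: bottleneck 1, flow now 8.
Augment Hall→a→c→Exit: bottleneck 6, flow now 14.
No augmenting path remains; maximum flow = 14.
By max-flow min-cut, the minimum cut capacity equals the max flow.
In the residual graph, reachable from Hall: {Hall, d, e}.
Min-cut edges: Hall→a (7), Hall→b (5), e→Exit (2); capacity 7 + 5 + 2 = 14.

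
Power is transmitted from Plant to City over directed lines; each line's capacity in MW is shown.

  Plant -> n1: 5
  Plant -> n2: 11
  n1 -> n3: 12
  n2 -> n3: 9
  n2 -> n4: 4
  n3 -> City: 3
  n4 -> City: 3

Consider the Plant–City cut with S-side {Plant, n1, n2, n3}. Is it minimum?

No — its capacity is 7, but the minimum cut has capacity 6.

Given cut capacity: 4 + 3 = 7.
Augment Plant→n1→n3→City: bottleneck 3, flow now 3.
Augment Plant→n2→n4→City: bottleneck 3, flow now 6.
No augmenting path remains; maximum flow = 6.
In the residual graph, reachable from Plant: {Plant, n1, n2, n3, n4}.
Min-cut edges: n3→City (3), n4→City (3); capacity 3 + 3 = 6.
Cut capacity 7 exceeds the max flow 6, so it is not minimum.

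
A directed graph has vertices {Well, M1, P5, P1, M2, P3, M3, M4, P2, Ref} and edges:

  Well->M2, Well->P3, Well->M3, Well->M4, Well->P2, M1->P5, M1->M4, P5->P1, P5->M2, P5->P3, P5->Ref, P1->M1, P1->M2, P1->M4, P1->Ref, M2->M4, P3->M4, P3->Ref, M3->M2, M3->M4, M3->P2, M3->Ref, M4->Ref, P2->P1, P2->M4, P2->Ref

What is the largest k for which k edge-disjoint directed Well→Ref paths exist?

4

Assign every edge capacity 1; by Menger, the answer equals the max flow.
Path Well→P3→Ref (+1); total 1.
Path Well→M3→Ref (+1); total 2.
Path Well→M4→Ref (+1); total 3.
Path Well→P2→Ref (+1); total 4.
No residual Well→Ref path; max flow = 4.
Certifying cut of size 4: {M4→Ref, Well→M3, Well→P2, Well→P3}.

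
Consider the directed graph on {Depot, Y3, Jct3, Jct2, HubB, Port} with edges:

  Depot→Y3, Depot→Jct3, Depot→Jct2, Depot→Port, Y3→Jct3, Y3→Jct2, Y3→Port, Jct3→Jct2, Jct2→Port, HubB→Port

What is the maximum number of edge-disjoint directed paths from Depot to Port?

3

Assign every edge capacity 1; by Menger, the answer equals the max flow.
Path Depot→Port (+1); total 1.
Path Depot→Y3→Port (+1); total 2.
Path Depot→Jct2→Port (+1); total 3.
No residual Depot→Port path; max flow = 3.
Certifying cut of size 3: {Depot→Port, Depot→Y3, Jct2→Port}.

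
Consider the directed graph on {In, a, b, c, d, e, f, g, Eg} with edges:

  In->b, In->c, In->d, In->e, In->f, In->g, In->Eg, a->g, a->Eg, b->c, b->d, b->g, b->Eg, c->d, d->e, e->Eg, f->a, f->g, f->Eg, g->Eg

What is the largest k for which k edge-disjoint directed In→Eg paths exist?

5

Assign every edge capacity 1; by Menger, the answer equals the max flow.
Path In→Eg (+1); total 1.
Path In→b→Eg (+1); total 2.
Path In→e→Eg (+1); total 3.
Path In→f→Eg (+1); total 4.
Path In→g→Eg (+1); total 5.
No residual In→Eg path; max flow = 5.
Certifying cut of size 5: {In→Eg, In→b, In→f, In→g, e→Eg}.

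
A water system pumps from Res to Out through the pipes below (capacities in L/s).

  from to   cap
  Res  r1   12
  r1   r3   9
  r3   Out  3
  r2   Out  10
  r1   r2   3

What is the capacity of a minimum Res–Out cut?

6

Augment Res→r1→r2→Out: bottleneck 3, flow now 3.
Augment Res→r1→r3→Out: bottleneck 3, flow now 6.
No augmenting path remains; maximum flow = 6.
By max-flow min-cut, the minimum cut capacity equals the max flow.
In the residual graph, reachable from Res: {Res, r1, r3}.
Min-cut edges: r1→r2 (3), r3→Out (3); capacity 3 + 3 = 6.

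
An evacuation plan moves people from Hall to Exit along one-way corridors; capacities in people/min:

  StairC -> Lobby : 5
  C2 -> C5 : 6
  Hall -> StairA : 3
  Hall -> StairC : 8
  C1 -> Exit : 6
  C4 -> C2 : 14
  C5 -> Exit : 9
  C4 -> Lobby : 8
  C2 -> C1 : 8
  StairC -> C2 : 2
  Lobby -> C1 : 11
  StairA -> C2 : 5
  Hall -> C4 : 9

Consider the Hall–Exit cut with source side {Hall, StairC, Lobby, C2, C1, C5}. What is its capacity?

27

Edges leaving {Hall, StairC, Lobby, C2, C1, C5}: Hall→C4 (9), Hall→StairA (3), C1→Exit (6), C5→Exit (9).
Cut capacity = 9 + 3 + 6 + 9 = 27.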